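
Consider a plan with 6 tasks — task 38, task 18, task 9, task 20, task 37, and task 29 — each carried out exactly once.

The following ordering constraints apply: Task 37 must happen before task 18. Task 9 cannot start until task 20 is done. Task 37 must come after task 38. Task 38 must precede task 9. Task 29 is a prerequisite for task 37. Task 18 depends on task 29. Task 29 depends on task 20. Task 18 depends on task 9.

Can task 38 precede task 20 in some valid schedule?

The constraints leave task 38 and task 20 unordered relative to each other; nothing requires task 20 earlier.
That means at least one valid schedule has task 38 before task 20.

Yes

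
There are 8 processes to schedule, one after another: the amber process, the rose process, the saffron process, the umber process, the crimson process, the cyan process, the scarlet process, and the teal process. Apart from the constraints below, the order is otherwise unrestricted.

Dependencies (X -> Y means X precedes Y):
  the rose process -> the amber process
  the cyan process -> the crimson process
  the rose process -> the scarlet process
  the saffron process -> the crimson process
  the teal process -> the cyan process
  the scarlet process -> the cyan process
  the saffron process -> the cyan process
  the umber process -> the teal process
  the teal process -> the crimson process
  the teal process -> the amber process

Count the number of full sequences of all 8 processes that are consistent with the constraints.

114

3 processes have no prerequisites (the rose process, the saffron process, the umber process), so any of them could come first.
Counting all ways to extend the partial order to a total order gives 114.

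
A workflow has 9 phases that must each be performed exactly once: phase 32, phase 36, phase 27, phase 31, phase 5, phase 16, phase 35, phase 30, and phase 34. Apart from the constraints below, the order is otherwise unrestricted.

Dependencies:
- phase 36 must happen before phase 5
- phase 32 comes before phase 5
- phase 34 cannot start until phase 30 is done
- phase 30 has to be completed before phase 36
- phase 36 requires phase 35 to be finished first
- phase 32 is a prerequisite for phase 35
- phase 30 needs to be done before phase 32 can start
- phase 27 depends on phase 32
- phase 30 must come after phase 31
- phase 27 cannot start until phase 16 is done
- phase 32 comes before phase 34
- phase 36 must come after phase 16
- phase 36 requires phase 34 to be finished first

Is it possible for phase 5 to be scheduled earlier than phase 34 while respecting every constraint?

No

Following phase 34 → phase 36 → phase 5, phase 34 must precede phase 5 in every valid ordering.
Hence phase 5 can never be scheduled before phase 34.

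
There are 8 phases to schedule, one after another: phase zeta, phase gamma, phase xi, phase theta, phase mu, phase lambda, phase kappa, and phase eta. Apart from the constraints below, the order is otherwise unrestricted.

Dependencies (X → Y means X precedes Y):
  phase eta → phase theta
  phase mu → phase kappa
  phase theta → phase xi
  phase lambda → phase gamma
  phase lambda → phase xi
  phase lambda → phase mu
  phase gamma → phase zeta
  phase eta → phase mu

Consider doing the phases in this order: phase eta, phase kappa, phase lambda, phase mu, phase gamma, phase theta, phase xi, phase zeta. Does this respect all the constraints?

No

Here phase mu comes after phase kappa.
Since phase mu is required before phase kappa, the ordering is invalid.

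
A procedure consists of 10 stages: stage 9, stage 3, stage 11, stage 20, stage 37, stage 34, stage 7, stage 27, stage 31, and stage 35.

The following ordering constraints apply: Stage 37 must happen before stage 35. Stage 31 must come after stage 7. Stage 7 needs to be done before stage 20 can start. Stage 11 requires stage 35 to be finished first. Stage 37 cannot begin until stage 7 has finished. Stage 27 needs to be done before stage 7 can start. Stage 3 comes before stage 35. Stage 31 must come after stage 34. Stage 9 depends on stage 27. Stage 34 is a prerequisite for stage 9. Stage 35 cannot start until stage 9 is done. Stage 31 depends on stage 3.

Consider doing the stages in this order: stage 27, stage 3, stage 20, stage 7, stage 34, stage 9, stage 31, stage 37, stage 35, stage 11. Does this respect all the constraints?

No

Here stage 7 comes after stage 20.
But one of the constraints requires stage 7 before stage 20, so this ordering violates it.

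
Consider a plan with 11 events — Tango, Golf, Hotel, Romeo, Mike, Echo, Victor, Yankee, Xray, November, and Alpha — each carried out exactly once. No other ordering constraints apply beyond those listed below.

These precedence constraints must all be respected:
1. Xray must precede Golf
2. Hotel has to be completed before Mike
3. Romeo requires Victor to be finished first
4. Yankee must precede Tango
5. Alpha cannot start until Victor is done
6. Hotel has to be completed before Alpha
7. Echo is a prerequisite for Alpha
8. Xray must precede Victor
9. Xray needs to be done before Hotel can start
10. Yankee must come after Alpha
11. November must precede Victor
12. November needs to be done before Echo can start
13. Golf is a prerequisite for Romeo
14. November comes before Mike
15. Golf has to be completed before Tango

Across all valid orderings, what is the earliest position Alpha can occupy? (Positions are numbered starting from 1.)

Every event that must precede Alpha has to come before it. Tracing all chains that end at Alpha, those events are: Hotel, Echo, Victor, Xray, November — 5 in total.
With 5 mandatory predecessors, the earliest Alpha can sit is position 5+1 = 6, and placing just those 5 first achieves it.

6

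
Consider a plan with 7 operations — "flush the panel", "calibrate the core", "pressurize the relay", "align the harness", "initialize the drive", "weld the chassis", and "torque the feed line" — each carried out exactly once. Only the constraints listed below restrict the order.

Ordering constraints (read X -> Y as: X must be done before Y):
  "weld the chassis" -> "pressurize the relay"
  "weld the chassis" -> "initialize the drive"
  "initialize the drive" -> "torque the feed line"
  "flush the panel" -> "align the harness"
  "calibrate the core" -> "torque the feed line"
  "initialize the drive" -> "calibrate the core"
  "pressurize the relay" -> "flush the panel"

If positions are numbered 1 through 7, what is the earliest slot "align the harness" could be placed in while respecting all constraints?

Working backwards through the constraints from "align the harness", its full set of required predecessors is "flush the panel", "pressurize the relay", "weld the chassis" — 3 of them.
So at minimum 3 operations come before "align the harness", putting "align the harness" no earlier than position 4. That position is achievable by scheduling exactly those predecessors first.

4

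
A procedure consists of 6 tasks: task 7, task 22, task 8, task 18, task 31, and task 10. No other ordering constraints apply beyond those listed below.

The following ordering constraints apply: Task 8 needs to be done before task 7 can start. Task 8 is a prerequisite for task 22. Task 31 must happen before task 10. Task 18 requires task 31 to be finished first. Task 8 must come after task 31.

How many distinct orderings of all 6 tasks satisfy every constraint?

40

Only task 31 has no prerequisites, so it must go first.
Counting all ways to extend the partial order to a total order gives 40.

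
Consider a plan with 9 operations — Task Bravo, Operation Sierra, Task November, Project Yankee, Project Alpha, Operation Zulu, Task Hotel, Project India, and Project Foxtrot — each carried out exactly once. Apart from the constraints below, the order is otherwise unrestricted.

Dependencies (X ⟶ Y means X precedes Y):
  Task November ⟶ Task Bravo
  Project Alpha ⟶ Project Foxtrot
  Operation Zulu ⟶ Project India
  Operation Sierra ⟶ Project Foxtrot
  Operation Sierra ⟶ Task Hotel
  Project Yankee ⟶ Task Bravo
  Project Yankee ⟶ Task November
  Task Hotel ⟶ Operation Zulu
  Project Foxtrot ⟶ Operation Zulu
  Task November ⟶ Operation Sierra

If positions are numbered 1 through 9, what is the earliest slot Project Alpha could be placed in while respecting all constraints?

1

Project Alpha has no prerequisites at all, so it can go in position 1.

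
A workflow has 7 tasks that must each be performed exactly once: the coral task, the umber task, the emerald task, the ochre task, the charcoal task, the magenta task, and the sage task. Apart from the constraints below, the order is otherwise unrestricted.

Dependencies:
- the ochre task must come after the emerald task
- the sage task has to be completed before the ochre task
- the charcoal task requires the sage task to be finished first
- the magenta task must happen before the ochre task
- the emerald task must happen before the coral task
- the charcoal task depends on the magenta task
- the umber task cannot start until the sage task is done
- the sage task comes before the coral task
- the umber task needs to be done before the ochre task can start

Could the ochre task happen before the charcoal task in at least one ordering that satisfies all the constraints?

Yes

No chain of constraints runs from the charcoal task to the ochre task, so the charcoal task is not required to come first.
That means at least one valid schedule has the ochre task before the charcoal task.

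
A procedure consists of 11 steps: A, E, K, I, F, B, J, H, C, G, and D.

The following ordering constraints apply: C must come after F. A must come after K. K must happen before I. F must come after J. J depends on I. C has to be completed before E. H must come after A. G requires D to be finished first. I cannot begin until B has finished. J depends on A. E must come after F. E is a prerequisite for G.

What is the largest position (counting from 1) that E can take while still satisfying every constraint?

10

Following the constraints forward from E, its only required successor is G.
So at least 1 step follows E, putting E no later than position 10. That position is achievable by scheduling everything else first.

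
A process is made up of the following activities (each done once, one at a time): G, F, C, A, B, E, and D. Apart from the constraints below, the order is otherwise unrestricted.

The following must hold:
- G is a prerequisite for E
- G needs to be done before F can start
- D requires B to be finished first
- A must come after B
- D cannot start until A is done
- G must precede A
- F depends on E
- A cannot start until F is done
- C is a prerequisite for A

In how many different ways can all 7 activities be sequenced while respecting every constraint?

3 activities have no prerequisites (G, C, B), so any of them could come first.
Counting all ways to extend the partial order to a total order gives 20.

20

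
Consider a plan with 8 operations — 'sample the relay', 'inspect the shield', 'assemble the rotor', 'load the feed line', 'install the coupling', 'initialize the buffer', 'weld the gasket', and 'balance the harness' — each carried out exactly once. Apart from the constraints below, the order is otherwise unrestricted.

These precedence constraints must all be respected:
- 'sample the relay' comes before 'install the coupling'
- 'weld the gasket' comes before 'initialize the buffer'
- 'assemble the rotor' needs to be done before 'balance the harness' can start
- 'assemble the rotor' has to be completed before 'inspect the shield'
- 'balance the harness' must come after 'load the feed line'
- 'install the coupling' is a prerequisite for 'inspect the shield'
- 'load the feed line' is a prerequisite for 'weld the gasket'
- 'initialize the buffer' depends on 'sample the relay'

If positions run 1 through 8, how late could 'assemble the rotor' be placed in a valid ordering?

6

Following every chain forward from 'assemble the rotor', the operations that must come later are 'inspect the shield', 'balance the harness' — 2 of them.
With 2 mandatory successors out of 8 operations total, the latest slot for 'assemble the rotor' is 8−2 = 6, and it's reachable by doing all non-successors before 'assemble the rotor'.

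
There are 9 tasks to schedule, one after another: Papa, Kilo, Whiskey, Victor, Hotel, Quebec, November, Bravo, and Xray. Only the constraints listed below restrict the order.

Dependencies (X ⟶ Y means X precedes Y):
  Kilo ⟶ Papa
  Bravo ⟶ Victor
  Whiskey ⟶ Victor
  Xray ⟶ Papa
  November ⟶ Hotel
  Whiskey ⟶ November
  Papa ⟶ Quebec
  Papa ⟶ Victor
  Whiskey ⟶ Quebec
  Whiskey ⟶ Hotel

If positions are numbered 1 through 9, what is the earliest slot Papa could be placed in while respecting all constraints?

The tasks that are forced before Papa, directly or transitively, are Kilo, Xray. That's 2 tasks.
So at minimum 2 tasks come before Papa, putting Papa no earlier than position 3. That position is achievable by scheduling exactly those predecessors first.

3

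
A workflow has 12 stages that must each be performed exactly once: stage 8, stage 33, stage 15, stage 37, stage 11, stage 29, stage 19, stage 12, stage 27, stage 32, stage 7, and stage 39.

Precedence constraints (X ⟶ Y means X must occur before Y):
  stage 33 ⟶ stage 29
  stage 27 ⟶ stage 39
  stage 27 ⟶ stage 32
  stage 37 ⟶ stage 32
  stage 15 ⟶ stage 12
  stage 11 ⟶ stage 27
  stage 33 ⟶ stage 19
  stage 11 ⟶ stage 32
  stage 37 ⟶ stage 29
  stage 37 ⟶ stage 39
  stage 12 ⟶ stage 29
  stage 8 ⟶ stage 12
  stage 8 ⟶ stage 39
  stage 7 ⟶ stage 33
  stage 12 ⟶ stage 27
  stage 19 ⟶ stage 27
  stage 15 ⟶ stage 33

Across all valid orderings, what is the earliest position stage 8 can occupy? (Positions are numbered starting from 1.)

1

No constraint forces any other stage before stage 8, so it can be placed first.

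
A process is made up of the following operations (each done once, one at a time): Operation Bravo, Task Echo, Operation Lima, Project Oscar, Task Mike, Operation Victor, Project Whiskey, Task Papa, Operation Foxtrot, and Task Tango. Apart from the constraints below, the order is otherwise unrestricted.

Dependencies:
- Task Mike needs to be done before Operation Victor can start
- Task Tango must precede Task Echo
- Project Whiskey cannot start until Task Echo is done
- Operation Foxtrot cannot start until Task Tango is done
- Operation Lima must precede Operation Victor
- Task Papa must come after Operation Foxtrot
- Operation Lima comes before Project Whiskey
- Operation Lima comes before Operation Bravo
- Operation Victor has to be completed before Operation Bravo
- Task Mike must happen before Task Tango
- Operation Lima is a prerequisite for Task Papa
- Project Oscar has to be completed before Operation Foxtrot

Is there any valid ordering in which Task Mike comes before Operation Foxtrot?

Task Mike is actually forced before Operation Foxtrot by the constraints, so certainly some valid ordering has Task Mike first.

Yes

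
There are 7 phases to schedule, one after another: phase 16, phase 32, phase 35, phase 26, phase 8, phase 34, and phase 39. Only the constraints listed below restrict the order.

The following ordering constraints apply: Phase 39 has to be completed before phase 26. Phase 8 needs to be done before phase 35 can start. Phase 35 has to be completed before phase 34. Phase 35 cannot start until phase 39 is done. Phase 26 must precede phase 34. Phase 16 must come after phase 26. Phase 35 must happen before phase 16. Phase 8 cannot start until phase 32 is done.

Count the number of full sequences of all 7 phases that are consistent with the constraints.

The phases with no prerequisites are phase 32, phase 39; any of them can be placed first.
Systematically extending each partial ordering one phase at a time and counting, there are 18 complete orderings.

18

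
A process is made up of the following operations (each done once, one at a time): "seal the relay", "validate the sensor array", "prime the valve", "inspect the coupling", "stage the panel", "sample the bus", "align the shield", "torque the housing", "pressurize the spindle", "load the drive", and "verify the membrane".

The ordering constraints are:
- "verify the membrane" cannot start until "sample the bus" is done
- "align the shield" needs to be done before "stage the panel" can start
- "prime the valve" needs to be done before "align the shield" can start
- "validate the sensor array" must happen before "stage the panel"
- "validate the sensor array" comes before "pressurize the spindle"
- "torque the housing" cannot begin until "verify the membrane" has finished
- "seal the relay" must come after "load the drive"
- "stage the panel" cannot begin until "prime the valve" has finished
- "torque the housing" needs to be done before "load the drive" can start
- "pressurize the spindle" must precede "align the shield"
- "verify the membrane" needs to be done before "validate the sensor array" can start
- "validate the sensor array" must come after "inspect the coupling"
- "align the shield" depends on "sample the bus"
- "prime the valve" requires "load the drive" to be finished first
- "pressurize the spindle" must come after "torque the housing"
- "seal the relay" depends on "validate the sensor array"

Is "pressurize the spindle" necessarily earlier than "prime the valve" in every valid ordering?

No

Nothing in the constraints links "pressurize the spindle" and "prime the valve"; they are unordered relative to each other.
So "pressurize the spindle" can come before "prime the valve" or after — it is not forced.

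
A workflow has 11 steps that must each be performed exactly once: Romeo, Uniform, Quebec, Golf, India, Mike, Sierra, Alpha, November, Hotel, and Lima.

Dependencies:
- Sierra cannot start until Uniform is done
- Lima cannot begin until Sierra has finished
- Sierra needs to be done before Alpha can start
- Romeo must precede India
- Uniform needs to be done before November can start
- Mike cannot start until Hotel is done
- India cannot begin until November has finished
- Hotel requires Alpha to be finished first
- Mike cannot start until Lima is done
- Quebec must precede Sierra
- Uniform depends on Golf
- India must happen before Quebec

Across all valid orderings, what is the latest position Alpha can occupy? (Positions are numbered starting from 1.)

9

Following every chain forward from Alpha, the steps that must come later are Mike, Hotel — 2 of them.
With 2 mandatory successors out of 11 steps total, the latest slot for Alpha is 11−2 = 9, and it's reachable by doing all non-successors before Alpha.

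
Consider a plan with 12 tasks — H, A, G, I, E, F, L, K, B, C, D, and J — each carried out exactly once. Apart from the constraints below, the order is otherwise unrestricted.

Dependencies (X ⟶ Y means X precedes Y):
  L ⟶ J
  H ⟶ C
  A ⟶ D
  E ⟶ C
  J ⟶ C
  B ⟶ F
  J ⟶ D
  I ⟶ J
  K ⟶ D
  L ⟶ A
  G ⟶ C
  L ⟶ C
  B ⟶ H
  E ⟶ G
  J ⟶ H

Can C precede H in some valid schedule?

No

There is a dependency chain H → C, so C always comes after H.
So no valid ordering can have C before H.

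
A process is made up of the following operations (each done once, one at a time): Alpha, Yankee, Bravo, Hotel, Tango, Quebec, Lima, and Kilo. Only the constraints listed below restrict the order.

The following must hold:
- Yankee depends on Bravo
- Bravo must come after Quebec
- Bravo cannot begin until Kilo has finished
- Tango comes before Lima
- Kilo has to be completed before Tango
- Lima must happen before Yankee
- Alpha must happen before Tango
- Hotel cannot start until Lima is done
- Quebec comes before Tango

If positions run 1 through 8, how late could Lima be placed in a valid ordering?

Every operation that must follow Lima has to come after it. Tracing all chains starting from Lima, those operations are: Yankee, Hotel — 2 in total.
So at least 2 operations follow Lima, putting Lima no later than position 6. That position is achievable by scheduling everything else first.

6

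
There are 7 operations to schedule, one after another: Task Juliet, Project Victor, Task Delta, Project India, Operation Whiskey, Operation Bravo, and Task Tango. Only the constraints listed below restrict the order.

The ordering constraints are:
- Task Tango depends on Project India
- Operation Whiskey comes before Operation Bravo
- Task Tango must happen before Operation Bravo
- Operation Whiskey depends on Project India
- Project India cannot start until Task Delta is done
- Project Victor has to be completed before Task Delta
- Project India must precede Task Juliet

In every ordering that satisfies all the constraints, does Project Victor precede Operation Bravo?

There is a constraint chain Project Victor → Task Delta → Project India → Operation Whiskey → Operation Bravo.
That forces Project Victor before Operation Bravo in every valid schedule.

Yes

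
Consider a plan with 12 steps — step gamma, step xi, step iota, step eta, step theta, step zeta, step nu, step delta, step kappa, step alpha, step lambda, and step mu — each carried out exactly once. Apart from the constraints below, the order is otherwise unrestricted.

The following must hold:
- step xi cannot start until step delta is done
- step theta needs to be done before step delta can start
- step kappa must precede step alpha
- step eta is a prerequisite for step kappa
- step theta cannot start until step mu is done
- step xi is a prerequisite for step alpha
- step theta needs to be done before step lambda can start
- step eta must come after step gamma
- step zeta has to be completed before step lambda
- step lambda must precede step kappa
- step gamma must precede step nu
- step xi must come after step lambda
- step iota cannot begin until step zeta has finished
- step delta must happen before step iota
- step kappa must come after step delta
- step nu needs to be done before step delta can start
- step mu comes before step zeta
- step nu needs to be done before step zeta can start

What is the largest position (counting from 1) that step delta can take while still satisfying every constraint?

Following every chain forward from step delta, the steps that must come later are step xi, step iota, step kappa, step alpha — 4 of them.
So at least 4 steps follow step delta, putting step delta no later than position 8. That position is achievable by scheduling everything else first.

8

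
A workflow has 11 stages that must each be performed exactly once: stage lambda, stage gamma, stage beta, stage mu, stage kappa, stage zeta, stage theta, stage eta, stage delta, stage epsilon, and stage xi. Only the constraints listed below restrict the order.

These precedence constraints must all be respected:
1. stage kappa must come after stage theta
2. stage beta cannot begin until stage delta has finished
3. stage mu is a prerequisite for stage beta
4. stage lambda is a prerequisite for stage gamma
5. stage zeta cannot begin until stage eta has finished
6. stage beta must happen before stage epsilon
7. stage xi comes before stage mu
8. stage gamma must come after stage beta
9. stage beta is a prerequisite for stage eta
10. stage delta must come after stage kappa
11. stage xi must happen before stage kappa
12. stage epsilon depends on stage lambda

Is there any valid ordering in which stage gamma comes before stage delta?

No

There is a dependency chain stage delta → stage beta → stage gamma, so stage gamma always comes after stage delta.
So no valid ordering can have stage gamma before stage delta.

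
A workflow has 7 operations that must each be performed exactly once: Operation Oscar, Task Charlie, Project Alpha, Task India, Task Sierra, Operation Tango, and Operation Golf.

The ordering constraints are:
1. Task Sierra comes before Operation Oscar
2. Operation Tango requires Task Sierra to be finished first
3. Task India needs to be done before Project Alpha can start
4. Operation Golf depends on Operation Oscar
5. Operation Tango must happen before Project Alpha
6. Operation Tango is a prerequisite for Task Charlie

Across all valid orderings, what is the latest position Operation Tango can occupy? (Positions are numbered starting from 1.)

The operations that are forced after Operation Tango, directly or by a chain of constraints, are Task Charlie, Project Alpha. That's 2 operations.
With 2 mandatory successors out of 7 operations total, the latest slot for Operation Tango is 7−2 = 5, and it's reachable by doing all non-successors before Operation Tango.

5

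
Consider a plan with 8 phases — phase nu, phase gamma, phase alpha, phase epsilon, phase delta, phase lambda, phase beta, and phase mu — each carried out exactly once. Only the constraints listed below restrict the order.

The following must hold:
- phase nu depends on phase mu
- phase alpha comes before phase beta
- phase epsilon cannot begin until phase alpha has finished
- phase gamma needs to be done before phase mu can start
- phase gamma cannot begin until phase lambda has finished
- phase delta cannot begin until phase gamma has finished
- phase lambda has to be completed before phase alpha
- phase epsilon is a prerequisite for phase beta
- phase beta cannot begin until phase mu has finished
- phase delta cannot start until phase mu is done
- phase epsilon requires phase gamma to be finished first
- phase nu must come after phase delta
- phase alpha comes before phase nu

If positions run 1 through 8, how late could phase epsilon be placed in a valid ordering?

Following the constraints forward from phase epsilon, its only required successor is phase beta.
So at least 1 phase follows phase epsilon, putting phase epsilon no later than position 7. That position is achievable by scheduling everything else first.

7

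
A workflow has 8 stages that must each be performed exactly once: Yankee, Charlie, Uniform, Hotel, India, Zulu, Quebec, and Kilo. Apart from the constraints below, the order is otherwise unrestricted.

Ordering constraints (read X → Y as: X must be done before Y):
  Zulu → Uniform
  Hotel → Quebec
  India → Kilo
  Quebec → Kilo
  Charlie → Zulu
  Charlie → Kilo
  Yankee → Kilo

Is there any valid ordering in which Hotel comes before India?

Yes

The constraints leave Hotel and India unordered relative to each other; nothing requires India earlier.
So a valid ordering placing Hotel earlier than India exists.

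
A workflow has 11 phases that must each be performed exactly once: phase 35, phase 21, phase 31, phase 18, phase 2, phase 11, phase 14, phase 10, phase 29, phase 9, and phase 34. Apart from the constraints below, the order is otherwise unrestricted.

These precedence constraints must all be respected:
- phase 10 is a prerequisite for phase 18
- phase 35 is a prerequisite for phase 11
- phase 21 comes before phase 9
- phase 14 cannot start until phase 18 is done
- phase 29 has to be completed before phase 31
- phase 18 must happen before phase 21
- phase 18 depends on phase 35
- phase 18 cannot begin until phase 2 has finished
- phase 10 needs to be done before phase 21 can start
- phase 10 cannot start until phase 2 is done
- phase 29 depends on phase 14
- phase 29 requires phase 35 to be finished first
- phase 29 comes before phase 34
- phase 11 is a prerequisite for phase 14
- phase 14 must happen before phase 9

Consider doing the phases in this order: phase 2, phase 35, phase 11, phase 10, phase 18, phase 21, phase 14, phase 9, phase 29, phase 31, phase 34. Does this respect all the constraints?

Going through the constraints one by one, each required predecessor appears earlier in the sequence than its dependent — e.g. phase 35 (position 2) is before phase 29 (position 9), as required.

Yes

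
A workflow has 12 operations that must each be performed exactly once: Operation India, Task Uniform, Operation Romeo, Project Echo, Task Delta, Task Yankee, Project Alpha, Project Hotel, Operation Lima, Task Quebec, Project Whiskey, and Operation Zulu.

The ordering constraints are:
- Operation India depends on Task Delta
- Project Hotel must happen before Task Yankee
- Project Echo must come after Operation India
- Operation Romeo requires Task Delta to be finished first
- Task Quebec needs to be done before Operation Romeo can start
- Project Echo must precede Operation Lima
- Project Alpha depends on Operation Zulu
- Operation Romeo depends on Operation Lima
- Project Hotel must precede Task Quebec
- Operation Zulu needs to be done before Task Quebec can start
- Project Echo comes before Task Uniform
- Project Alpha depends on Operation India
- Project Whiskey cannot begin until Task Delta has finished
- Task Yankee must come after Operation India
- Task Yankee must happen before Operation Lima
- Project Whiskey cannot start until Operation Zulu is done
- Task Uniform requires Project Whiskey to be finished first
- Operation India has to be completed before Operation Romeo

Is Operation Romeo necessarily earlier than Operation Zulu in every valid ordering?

No

In fact the dependencies run the other way: Operation Zulu → Task Quebec → Operation Romeo.
So Operation Romeo does not have to come before Operation Zulu — it cannot.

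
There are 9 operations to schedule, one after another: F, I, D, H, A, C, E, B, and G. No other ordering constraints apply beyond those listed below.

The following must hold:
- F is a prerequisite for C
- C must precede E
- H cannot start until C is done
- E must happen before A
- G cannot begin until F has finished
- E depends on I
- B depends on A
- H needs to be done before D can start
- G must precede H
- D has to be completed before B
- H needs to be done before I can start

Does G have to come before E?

Tracing the constraints gives a chain: G → H → I → E.
So G must precede E in any valid ordering.

Yes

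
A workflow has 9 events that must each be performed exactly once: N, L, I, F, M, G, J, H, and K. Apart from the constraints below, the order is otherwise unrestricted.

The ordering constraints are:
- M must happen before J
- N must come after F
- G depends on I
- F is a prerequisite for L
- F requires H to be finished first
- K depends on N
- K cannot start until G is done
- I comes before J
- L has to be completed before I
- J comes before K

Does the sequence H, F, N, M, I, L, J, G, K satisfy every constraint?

In the proposed order, I appears before L.
That contradicts the constraint that L must precede I.

No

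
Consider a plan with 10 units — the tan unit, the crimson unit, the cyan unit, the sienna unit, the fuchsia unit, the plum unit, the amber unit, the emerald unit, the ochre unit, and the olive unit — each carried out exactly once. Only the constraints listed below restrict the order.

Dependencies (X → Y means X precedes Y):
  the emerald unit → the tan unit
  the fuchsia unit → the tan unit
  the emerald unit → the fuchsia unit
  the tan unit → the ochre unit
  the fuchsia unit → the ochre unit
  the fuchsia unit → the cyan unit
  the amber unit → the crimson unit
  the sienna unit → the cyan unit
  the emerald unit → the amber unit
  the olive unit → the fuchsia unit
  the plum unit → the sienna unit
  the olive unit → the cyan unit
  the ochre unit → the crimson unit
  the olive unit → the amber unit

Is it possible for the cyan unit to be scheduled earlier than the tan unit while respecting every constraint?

Yes

Nothing in the constraints forces the tan unit before the cyan unit — there is no chain from the tan unit to the cyan unit.
So a valid ordering placing the cyan unit earlier than the tan unit exists.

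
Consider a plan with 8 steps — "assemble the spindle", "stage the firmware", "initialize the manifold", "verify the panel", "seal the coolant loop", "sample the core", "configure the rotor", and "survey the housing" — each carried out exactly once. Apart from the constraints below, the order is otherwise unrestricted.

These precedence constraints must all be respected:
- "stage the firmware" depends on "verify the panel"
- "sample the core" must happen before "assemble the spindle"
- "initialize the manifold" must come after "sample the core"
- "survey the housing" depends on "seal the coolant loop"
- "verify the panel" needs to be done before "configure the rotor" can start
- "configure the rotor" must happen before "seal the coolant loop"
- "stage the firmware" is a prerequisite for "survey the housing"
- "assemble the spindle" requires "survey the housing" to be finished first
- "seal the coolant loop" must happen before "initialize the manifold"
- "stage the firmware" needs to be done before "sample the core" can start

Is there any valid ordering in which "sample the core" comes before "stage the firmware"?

No

The constraints give a chain "stage the firmware" → "sample the core", which forces "stage the firmware" before "sample the core".
Hence "sample the core" can never be scheduled before "stage the firmware".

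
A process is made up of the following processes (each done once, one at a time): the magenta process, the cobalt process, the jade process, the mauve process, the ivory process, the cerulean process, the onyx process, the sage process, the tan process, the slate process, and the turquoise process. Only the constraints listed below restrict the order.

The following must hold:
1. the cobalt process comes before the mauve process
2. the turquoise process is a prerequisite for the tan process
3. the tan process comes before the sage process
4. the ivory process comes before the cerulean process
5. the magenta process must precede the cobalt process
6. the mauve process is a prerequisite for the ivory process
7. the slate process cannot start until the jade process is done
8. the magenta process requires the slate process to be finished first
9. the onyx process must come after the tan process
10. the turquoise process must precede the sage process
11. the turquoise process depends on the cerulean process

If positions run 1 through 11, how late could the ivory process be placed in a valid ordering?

The processes that are forced after the ivory process, directly or by a chain of constraints, are the cerulean process, the onyx process, the sage process, the tan process, the turquoise process. That's 5 processes.
With 5 mandatory successors out of 11 processes total, the latest slot for the ivory process is 11−5 = 6, and it's reachable by doing all non-successors before the ivory process.

6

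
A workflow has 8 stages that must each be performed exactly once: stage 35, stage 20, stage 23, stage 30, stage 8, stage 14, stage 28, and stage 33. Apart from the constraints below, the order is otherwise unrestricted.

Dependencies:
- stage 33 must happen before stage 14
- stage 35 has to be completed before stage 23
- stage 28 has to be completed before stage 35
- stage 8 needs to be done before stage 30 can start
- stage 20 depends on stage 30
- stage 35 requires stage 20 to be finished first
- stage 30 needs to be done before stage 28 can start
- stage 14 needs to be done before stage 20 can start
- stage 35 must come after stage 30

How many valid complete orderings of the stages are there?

16

2 stages have no prerequisites (stage 8, stage 33), so any of them could come first.
Systematically extending each partial ordering one stage at a time and counting, there are 16 complete orderings.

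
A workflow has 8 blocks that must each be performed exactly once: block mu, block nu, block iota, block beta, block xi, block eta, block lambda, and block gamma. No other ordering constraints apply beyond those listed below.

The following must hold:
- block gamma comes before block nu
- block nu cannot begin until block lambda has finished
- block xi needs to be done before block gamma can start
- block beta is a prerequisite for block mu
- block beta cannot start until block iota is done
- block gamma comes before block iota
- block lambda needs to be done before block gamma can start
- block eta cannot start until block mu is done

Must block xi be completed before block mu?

Tracing the constraints gives a chain: block xi → block gamma → block iota → block beta → block mu.
That forces block xi before block mu in every valid schedule.

Yes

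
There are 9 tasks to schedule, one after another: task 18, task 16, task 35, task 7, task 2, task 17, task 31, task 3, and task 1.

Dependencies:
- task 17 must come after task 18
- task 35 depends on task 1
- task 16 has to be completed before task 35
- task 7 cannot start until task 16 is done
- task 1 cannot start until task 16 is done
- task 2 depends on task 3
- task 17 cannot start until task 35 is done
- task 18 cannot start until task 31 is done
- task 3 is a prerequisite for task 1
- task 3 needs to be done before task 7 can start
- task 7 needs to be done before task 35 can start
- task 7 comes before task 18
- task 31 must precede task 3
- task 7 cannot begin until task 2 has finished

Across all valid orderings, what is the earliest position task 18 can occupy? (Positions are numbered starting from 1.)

Working backwards through the constraints from task 18, its full set of required predecessors is task 16, task 7, task 2, task 31, task 3 — 5 of them.
So at minimum 5 tasks come before task 18, putting task 18 no earlier than position 6. That position is achievable by scheduling exactly those predecessors first.

6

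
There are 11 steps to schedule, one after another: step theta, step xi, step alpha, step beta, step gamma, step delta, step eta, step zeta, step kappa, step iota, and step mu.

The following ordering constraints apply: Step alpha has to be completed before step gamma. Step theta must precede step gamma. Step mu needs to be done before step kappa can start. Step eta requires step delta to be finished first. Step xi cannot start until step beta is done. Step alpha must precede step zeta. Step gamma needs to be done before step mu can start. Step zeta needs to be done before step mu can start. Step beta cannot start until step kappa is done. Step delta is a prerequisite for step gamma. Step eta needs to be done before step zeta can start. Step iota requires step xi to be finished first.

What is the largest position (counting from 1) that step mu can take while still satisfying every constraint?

7

The steps that are forced after step mu, directly or by a chain of constraints, are step xi, step beta, step kappa, step iota. That's 4 steps.
So at least 4 steps follow step mu, putting step mu no later than position 7. That position is achievable by scheduling everything else first.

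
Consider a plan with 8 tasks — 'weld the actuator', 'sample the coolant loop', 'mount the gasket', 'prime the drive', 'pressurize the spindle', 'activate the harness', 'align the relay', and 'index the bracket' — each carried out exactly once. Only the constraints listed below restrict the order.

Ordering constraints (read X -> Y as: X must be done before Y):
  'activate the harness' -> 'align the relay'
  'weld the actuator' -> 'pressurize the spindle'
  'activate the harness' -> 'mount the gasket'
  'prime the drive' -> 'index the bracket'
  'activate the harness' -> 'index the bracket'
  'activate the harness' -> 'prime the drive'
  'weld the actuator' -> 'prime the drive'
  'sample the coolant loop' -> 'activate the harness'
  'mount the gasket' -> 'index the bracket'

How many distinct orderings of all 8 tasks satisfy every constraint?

170

The tasks with no prerequisites are 'weld the actuator', 'sample the coolant loop'; any of them can be placed first.
Counting all ways to extend the partial order to a total order gives 170.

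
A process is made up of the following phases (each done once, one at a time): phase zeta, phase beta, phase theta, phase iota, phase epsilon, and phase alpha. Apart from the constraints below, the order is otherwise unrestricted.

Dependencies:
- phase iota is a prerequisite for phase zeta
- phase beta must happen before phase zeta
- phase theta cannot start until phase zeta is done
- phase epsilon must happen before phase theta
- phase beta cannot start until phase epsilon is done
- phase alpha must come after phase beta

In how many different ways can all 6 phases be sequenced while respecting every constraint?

10

The phases with no prerequisites are phase iota, phase epsilon; any of them can be placed first.
Systematically extending each partial ordering one phase at a time and counting, there are 10 complete orderings.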